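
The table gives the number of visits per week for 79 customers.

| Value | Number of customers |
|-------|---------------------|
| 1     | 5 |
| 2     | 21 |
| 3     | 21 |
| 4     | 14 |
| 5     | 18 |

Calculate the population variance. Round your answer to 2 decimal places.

Values: 1, 2, 3, 4, 5
n = 79, Σfx = 256, mean = 3.2405
Σfx² = 952
Σf(x − x̄)² = Σfx² − (Σfx)²/n = 952 − 256²/79 = 122.4304
Population variance = 122.4304 / 79 = 1.5498

1.55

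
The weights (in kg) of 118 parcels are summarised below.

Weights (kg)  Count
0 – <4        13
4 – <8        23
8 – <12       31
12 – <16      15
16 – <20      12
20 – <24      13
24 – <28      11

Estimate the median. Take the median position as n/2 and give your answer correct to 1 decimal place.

11.0

Cumulative frequencies: 13, 36, 67, 82, 94, 107, 118
n = 118; position = n/2 = 59.
This falls in the class 8 – <12: L = 8, F = 36, f = 31, h = 4.
Median ≈ 8 + ((59 − 36) / 31) × 4 = 10.9677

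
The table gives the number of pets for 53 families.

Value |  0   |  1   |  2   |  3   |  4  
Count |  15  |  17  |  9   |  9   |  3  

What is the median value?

1

Cumulative frequencies: 15, 32, 41, 50, 53
n = 53, so the median is the value in position (n+1)/2 = 27.
Position 27 falls at value 1.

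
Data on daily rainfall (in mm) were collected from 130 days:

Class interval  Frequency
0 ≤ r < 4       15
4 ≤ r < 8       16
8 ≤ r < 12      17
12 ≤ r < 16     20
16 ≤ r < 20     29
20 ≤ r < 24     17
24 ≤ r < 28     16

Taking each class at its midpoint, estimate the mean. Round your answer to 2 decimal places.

Midpoints: 2, 6, 10, 14, 18, 22, 26
Σfm = 15×2 + 16×6 + 17×10 + 20×14 + 29×18 + 17×22 + 16×26 = 1888
n = Σf = 130
Mean = 1888 / 130 = 14.5231

14.52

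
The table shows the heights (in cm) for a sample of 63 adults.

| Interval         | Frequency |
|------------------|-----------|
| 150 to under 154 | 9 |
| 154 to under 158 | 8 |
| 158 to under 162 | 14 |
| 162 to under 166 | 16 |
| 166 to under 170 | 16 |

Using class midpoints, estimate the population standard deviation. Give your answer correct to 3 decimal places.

Midpoints: 152, 156, 160, 164, 168
n = 63, Σfm = 10168, mean = 161.3968
Σfm² = 1642944
Σf(m − x̄)² = Σfm² − (Σfm)²/n = 1642944 − 10168²/63 = 1861.0794
Population variance = 1861.0794 / 63 = 29.5409
Standard deviation = √29.5409 = 5.4352

5.435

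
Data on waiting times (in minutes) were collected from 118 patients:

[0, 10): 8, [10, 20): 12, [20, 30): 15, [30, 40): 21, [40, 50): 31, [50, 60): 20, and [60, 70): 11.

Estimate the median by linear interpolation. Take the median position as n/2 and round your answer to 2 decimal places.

Cumulative frequencies: 8, 20, 35, 56, 87, 107, 118
n = 118; position = n/2 = 59.
This falls in the class [40, 50): L = 40, F = 56, f = 31, h = 10.
Median ≈ 40 + ((59 − 56) / 31) × 10 = 40.9677

40.97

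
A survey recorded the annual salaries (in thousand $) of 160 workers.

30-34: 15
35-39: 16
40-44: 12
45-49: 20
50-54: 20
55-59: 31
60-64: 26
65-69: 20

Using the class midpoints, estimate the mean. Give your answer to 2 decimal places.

51.72

Midpoints: 32, 37, 42, 47, 52, 57, 62, 67
Σfm = 15×32 + 16×37 + 12×42 + 20×47 + 20×52 + 31×57 + 26×62 + 20×67 = 8275
n = Σf = 160
Mean = 8275 / 160 = 51.7188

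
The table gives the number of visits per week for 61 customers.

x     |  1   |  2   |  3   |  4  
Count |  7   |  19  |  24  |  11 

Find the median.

3

Cumulative frequencies: 7, 26, 50, 61
n = 61, so the median is the value in position (n+1)/2 = 31.
Position 31 falls at value 3.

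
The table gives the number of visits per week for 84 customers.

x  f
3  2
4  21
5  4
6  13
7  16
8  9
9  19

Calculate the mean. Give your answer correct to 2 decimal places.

6.46

Values: 3, 4, 5, 6, 7, 8, 9
Σfx = 2×3 + 21×4 + 4×5 + 13×6 + 16×7 + 9×8 + 19×9 = 543
n = Σf = 84
Mean = 543 / 84 = 6.4643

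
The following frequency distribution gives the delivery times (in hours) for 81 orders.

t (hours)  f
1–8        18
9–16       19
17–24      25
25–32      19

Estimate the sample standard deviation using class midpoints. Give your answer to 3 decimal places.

Midpoints: 4.5, 12.5, 20.5, 28.5
n = 81, Σfm = 1372.5, mean = 16.9444
Σfm² = 29272.25
Σf(m − x̄)² = Σfm² − (Σfm)²/n = 29272.25 − 1372.5²/81 = 6016.0000
Sample variance = 6016.0000 / 80 = 75.2000
Standard deviation = √75.2000 = 8.6718

8.672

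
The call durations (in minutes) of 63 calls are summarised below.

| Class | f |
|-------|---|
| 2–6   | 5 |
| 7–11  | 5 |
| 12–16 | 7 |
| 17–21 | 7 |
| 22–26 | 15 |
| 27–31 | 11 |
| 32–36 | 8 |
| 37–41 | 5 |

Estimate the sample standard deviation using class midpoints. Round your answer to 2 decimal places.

9.94

Midpoints: 4, 9, 14, 19, 24, 29, 34, 39
n = 63, Σfm = 1442, mean = 22.8889
Σfm² = 39128
Σf(m − x̄)² = Σfm² − (Σfm)²/n = 39128 − 1442²/63 = 6122.2222
Sample variance = 6122.2222 / 62 = 98.7455
Standard deviation = √98.7455 = 9.9371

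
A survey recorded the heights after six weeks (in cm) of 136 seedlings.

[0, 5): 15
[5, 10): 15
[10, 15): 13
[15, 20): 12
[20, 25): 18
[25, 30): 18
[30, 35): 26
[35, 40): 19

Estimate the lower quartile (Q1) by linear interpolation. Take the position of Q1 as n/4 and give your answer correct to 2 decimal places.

11.54

Cumulative frequencies: 15, 30, 43, 55, 73, 91, 117, 136
n = 136; position = n/4 = 34.
This falls in the class [10, 15): L = 10, F = 30, f = 13, h = 5.
Lower quartile ≈ 10 + ((34 − 30) / 13) × 5 = 11.5385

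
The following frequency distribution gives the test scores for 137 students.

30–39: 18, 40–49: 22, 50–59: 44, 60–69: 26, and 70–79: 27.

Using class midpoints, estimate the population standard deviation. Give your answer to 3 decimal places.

12.800

Midpoints: 34.5, 44.5, 54.5, 64.5, 74.5
n = 137, Σfm = 7686.5, mean = 56.1058
Σfm² = 453704.25
Σf(m − x̄)² = Σfm² − (Σfm)²/n = 453704.25 − 7686.5²/137 = 22446.7153
Population variance = 22446.7153 / 137 = 163.8446
Standard deviation = √163.8446 = 12.8002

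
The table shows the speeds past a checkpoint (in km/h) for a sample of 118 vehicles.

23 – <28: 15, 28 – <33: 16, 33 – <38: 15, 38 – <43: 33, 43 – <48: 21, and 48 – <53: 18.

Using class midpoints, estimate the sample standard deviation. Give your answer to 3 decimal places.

7.961

Midpoints: 25.5, 30.5, 35.5, 40.5, 45.5, 50.5
n = 118, Σfm = 4604, mean = 39.0169
Σfm² = 187049.5
Σf(m − x̄)² = Σfm² − (Σfm)²/n = 187049.5 − 4604²/118 = 7415.4661
Sample variance = 7415.4661 / 117 = 63.3801
Standard deviation = √63.3801 = 7.9612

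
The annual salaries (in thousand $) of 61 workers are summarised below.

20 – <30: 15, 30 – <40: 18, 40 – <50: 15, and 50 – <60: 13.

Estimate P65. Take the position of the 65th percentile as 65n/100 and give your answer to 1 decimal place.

Cumulative frequencies: 15, 33, 48, 61
n = 61; position = 65n/100 = 39.65.
This falls in the class 40 – <50: L = 40, F = 33, f = 15, h = 10.
65th percentile ≈ 40 + ((39.65 − 33) / 15) × 10 = 44.4333

44.4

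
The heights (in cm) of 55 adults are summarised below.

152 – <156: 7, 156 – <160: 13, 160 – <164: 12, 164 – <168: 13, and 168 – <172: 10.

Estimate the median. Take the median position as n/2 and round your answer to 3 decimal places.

Cumulative frequencies: 7, 20, 32, 45, 55
n = 55; position = n/2 = 27.5.
This falls in the class 160 – <164: L = 160, F = 20, f = 12, h = 4.
Median ≈ 160 + ((27.5 − 20) / 12) × 4 = 162.5000

162.500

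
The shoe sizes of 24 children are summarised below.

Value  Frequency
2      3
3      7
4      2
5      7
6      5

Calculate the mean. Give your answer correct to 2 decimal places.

Values: 2, 3, 4, 5, 6
Σfx = 3×2 + 7×3 + 2×4 + 7×5 + 5×6 = 100
n = Σf = 24
Mean = 100 / 24 = 4.1667

4.17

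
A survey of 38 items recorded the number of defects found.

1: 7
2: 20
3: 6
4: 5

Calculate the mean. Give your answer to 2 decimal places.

2.24

Values: 1, 2, 3, 4
Σfx = 7×1 + 20×2 + 6×3 + 5×4 = 85
n = Σf = 38
Mean = 85 / 38 = 2.2368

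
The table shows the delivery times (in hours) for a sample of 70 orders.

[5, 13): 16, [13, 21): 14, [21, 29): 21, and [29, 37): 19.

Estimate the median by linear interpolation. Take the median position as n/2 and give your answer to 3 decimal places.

22.905

Cumulative frequencies: 16, 30, 51, 70
n = 70; position = n/2 = 35.
This falls in the class [21, 29): L = 21, F = 30, f = 21, h = 8.
Median ≈ 21 + ((35 − 30) / 21) × 8 = 22.9048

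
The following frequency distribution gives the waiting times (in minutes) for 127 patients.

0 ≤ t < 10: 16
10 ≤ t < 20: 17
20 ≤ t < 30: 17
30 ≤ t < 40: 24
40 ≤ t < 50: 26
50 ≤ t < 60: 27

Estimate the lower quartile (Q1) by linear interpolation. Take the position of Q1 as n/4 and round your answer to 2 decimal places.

19.26

Cumulative frequencies: 16, 33, 50, 74, 100, 127
n = 127; position = n/4 = 31.75.
This falls in the class 10 ≤ t < 20: L = 10, F = 16, f = 17, h = 10.
Lower quartile ≈ 10 + ((31.75 − 16) / 17) × 10 = 19.2647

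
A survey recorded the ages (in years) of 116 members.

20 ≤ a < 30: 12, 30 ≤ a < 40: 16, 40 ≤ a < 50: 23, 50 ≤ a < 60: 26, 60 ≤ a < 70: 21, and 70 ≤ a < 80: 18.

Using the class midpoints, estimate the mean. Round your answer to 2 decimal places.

52.07

Midpoints: 25, 35, 45, 55, 65, 75
Σfm = 12×25 + 16×35 + 23×45 + 26×55 + 21×65 + 18×75 = 6040
n = Σf = 116
Mean = 6040 / 116 = 52.0690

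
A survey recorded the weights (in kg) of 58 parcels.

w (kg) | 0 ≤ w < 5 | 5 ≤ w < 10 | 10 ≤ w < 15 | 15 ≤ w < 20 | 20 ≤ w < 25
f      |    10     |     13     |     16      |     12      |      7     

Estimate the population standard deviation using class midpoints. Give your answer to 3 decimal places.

Midpoints: 2.5, 7.5, 12.5, 17.5, 22.5
n = 58, Σfm = 690, mean = 11.8966
Σfm² = 10512.5
Σf(m − x̄)² = Σfm² − (Σfm)²/n = 10512.5 − 690²/58 = 2303.8793
Population variance = 2303.8793 / 58 = 39.7221
Standard deviation = √39.7221 = 6.3025

6.303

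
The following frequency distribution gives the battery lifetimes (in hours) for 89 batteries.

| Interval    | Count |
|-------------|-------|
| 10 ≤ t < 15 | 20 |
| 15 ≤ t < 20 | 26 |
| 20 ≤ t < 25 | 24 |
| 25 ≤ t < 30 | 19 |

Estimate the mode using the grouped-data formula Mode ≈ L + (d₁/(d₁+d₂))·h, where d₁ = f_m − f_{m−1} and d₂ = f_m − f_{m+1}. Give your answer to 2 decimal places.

18.75

Modal class: 15 ≤ t < 20 (highest frequency 26).
d₁ = 26 − 20 = 6, d₂ = 26 − 24 = 2
Mode ≈ 15 + (6/(6+2)) × 5 = 15 + 3.7500 = 18.7500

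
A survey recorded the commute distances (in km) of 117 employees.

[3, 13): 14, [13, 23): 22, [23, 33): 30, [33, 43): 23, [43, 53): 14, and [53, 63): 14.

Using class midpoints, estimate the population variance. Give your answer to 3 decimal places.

Midpoints: 8, 18, 28, 38, 48, 58
n = 117, Σfm = 3706, mean = 31.6752
Σfm² = 144108
Σf(m − x̄)² = Σfm² − (Σfm)²/n = 144108 − 3706²/117 = 26719.6581
Population variance = 26719.6581 / 117 = 228.3731

228.373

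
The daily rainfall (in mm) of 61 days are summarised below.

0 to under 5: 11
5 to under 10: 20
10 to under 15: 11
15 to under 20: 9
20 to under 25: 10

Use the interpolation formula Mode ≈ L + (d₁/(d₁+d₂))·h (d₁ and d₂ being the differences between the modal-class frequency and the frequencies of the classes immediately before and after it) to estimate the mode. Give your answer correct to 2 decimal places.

7.50

Modal class: 5 to under 10 (highest frequency 20).
d₁ = 20 − 11 = 9, d₂ = 20 − 11 = 9
Mode ≈ 5 + (9/(9+9)) × 5 = 5 + 2.5000 = 7.5000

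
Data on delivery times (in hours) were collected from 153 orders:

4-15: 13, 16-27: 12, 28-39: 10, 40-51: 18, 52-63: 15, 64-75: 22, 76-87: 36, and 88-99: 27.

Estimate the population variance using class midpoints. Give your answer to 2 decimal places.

722.17

Midpoints: 9.5, 21.5, 33.5, 45.5, 57.5, 69.5, 81.5, 93.5
n = 153, Σfm = 9385.5, mean = 61.3431
Σfm² = 686228.25
Σf(m − x̄)² = Σfm² − (Σfm)²/n = 686228.25 − 9385.5²/153 = 110492.2353
Population variance = 110492.2353 / 153 = 722.1715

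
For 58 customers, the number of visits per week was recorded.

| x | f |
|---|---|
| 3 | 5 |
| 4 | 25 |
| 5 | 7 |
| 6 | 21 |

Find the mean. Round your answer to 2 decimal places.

Values: 3, 4, 5, 6
Σfx = 5×3 + 25×4 + 7×5 + 21×6 = 276
n = Σf = 58
Mean = 276 / 58 = 4.7586

4.76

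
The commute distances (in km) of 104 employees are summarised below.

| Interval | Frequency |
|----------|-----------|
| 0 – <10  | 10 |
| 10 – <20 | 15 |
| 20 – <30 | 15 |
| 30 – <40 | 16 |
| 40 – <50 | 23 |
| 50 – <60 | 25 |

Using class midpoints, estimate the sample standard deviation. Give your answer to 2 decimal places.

16.72

Midpoints: 5, 15, 25, 35, 45, 55
n = 104, Σfm = 3620, mean = 34.8077
Σfm² = 154800
Σf(m − x̄)² = Σfm² − (Σfm)²/n = 154800 − 3620²/104 = 28796.1538
Sample variance = 28796.1538 / 103 = 279.5743
Standard deviation = √279.5743 = 16.7205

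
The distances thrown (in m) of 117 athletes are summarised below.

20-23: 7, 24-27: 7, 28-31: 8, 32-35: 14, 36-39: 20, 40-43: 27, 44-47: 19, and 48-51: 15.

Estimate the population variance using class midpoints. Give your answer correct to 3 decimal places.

Midpoints: 21.5, 25.5, 29.5, 33.5, 37.5, 41.5, 45.5, 49.5
n = 117, Σfm = 4511.5, mean = 38.5598
Σfm² = 181175.25
Σf(m − x̄)² = Σfm² − (Σfm)²/n = 181175.25 − 4511.5²/117 = 7212.5812
Population variance = 7212.5812 / 117 = 61.6460

61.646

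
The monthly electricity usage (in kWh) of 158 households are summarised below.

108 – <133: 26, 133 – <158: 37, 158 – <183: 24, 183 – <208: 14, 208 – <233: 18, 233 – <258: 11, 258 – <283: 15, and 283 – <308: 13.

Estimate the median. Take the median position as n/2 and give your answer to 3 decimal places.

174.667

Cumulative frequencies: 26, 63, 87, 101, 119, 130, 145, 158
n = 158; position = n/2 = 79.
This falls in the class 158 – <183: L = 158, F = 63, f = 24, h = 25.
Median ≈ 158 + ((79 − 63) / 24) × 25 = 174.6667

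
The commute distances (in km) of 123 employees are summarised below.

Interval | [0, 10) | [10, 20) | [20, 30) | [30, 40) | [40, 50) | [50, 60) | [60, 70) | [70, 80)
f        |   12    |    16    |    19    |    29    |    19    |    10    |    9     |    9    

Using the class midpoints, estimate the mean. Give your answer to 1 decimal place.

36.2

Midpoints: 5, 15, 25, 35, 45, 55, 65, 75
Σfm = 12×5 + 16×15 + 19×25 + 29×35 + 19×45 + 10×55 + 9×65 + 9×75 = 4455
n = Σf = 123
Mean = 4455 / 123 = 36.2195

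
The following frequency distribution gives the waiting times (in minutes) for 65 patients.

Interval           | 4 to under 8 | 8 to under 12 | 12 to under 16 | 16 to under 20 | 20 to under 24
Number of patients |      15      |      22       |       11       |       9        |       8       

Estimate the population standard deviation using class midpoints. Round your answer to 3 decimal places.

5.246

Midpoints: 6, 10, 14, 18, 22
n = 65, Σfm = 802, mean = 12.3385
Σfm² = 11684
Σf(m − x̄)² = Σfm² − (Σfm)²/n = 11684 − 802²/65 = 1788.5538
Population variance = 1788.5538 / 65 = 27.5162
Standard deviation = √27.5162 = 5.2456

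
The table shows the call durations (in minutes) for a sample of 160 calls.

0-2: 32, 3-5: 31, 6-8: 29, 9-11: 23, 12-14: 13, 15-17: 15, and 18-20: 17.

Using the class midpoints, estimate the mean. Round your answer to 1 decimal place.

Midpoints: 1, 4, 7, 10, 13, 16, 19
Σfm = 32×1 + 31×4 + 29×7 + 23×10 + 13×13 + 15×16 + 17×19 = 1321
n = Σf = 160
Mean = 1321 / 160 = 8.2562

8.3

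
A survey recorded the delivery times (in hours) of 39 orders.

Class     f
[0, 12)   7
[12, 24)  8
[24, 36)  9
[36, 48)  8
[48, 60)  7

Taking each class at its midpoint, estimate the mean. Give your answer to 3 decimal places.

30.000

Midpoints: 6, 18, 30, 42, 54
Σfm = 7×6 + 8×18 + 9×30 + 8×42 + 7×54 = 1170
n = Σf = 39
Mean = 1170 / 39 = 30.0000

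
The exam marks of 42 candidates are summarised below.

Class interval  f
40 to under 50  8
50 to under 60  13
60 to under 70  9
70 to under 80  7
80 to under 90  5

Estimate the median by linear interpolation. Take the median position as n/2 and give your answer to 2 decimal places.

60.00

Cumulative frequencies: 8, 21, 30, 37, 42
n = 42; position = n/2 = 21.
This falls in the class 50 to under 60: L = 50, F = 8, f = 13, h = 10.
Median ≈ 50 + ((21 − 8) / 13) × 10 = 60.0000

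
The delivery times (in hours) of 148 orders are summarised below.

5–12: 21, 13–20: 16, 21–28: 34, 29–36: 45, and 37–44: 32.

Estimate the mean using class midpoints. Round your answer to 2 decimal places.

Midpoints: 8.5, 16.5, 24.5, 32.5, 40.5
Σfm = 21×8.5 + 16×16.5 + 34×24.5 + 45×32.5 + 32×40.5 = 4034
n = Σf = 148
Mean = 4034 / 148 = 27.2568

27.26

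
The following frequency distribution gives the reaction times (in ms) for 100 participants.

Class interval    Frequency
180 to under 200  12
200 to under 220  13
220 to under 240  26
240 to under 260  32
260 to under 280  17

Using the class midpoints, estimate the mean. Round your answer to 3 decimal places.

235.800

Midpoints: 190, 210, 230, 250, 270
Σfm = 12×190 + 13×210 + 26×230 + 32×250 + 17×270 = 23580
n = Σf = 100
Mean = 23580 / 100 = 235.8000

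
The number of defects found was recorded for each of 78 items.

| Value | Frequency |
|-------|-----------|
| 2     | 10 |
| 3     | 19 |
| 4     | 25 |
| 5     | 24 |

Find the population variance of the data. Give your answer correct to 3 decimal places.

Values: 2, 3, 4, 5
n = 78, Σfx = 297, mean = 3.8077
Σfx² = 1211
Σf(x − x̄)² = Σfx² − (Σfx)²/n = 1211 − 297²/78 = 80.1154
Population variance = 80.1154 / 78 = 1.0271

1.027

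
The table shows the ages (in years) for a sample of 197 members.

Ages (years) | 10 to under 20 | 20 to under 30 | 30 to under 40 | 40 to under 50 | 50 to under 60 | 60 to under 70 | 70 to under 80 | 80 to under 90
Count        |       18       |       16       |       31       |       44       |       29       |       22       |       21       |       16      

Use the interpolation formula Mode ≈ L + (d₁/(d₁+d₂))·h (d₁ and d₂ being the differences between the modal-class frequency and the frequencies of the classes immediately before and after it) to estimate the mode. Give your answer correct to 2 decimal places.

44.64

Modal class: 40 to under 50 (highest frequency 44).
d₁ = 44 − 31 = 13, d₂ = 44 − 29 = 15
Mode ≈ 40 + (13/(13+15)) × 10 = 40 + 4.6429 = 44.6429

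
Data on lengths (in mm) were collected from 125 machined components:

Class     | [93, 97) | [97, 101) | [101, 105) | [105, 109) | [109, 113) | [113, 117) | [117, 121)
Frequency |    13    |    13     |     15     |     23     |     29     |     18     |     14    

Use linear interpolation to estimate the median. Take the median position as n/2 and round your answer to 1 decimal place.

Cumulative frequencies: 13, 26, 41, 64, 93, 111, 125
n = 125; position = n/2 = 62.5.
This falls in the class [105, 109): L = 105, F = 41, f = 23, h = 4.
Median ≈ 105 + ((62.5 − 41) / 23) × 4 = 108.7391

108.7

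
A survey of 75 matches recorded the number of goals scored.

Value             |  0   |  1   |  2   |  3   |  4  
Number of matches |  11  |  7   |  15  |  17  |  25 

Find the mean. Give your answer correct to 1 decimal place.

Values: 0, 1, 2, 3, 4
Σfx = 11×0 + 7×1 + 15×2 + 17×3 + 25×4 = 188
n = Σf = 75
Mean = 188 / 75 = 2.5067

2.5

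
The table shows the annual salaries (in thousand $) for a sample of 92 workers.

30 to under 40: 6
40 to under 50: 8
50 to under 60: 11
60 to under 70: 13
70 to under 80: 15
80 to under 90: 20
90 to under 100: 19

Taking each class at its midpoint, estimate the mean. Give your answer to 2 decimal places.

Midpoints: 35, 45, 55, 65, 75, 85, 95
Σfm = 6×35 + 8×45 + 11×55 + 13×65 + 15×75 + 20×85 + 19×95 = 6650
n = Σf = 92
Mean = 6650 / 92 = 72.2826

72.28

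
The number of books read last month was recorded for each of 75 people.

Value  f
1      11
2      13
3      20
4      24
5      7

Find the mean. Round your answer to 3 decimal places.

Values: 1, 2, 3, 4, 5
Σfx = 11×1 + 13×2 + 20×3 + 24×4 + 7×5 = 228
n = Σf = 75
Mean = 228 / 75 = 3.0400

3.040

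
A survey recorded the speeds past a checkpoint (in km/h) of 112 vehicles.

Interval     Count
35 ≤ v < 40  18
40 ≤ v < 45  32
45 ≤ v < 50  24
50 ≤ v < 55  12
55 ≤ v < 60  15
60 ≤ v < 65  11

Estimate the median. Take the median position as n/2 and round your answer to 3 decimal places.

Cumulative frequencies: 18, 50, 74, 86, 101, 112
n = 112; position = n/2 = 56.
This falls in the class 45 ≤ v < 50: L = 45, F = 50, f = 24, h = 5.
Median ≈ 45 + ((56 − 50) / 24) × 5 = 46.2500

46.250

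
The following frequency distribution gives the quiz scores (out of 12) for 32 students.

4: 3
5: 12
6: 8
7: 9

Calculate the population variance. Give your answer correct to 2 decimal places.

0.95

Values: 4, 5, 6, 7
n = 32, Σfx = 183, mean = 5.7188
Σfx² = 1077
Σf(x − x̄)² = Σfx² − (Σfx)²/n = 1077 − 183²/32 = 30.4688
Population variance = 30.4688 / 32 = 0.9521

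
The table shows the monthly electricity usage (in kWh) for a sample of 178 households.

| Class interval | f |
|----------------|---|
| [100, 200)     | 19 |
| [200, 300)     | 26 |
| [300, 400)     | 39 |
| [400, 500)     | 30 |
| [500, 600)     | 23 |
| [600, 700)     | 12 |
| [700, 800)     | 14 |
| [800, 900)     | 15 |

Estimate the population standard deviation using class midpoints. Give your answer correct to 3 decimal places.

205.404

Midpoints: 150, 250, 350, 450, 550, 650, 750, 850
n = 178, Σfm = 80200, mean = 450.5618
Σfm² = 43645000
Σf(m − x̄)² = Σfm² − (Σfm)²/n = 43645000 − 80200²/178 = 7509943.8202
Population variance = 7509943.8202 / 178 = 42190.6956
Standard deviation = √42190.6956 = 205.4037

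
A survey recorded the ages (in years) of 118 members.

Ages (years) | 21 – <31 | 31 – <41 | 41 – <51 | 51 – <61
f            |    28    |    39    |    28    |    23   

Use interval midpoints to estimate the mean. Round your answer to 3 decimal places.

Midpoints: 26, 36, 46, 56
Σfm = 28×26 + 39×36 + 28×46 + 23×56 = 4708
n = Σf = 118
Mean = 4708 / 118 = 39.8983

39.898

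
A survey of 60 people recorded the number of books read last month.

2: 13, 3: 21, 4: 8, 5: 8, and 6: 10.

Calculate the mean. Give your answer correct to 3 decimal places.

3.683

Values: 2, 3, 4, 5, 6
Σfx = 13×2 + 21×3 + 8×4 + 8×5 + 10×6 = 221
n = Σf = 60
Mean = 221 / 60 = 3.6833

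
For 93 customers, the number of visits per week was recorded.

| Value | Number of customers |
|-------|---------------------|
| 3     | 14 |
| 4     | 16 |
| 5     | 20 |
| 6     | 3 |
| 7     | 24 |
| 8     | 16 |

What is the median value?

5

Cumulative frequencies: 14, 30, 50, 53, 77, 93
n = 93, so the median is the value in position (n+1)/2 = 47.
Position 47 falls at value 5.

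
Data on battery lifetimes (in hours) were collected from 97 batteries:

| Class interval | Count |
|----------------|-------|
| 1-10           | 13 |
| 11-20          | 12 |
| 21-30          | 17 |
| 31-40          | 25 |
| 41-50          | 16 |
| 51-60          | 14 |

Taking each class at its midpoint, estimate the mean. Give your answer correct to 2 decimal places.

Midpoints: 5.5, 15.5, 25.5, 35.5, 45.5, 55.5
Σfm = 13×5.5 + 12×15.5 + 17×25.5 + 25×35.5 + 16×45.5 + 14×55.5 = 3083.5
n = Σf = 97
Mean = 3083.5 / 97 = 31.7887

31.79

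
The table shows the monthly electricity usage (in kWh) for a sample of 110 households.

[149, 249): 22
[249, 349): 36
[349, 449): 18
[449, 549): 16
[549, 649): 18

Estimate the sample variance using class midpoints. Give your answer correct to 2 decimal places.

Midpoints: 199, 299, 399, 499, 599
n = 110, Σfm = 41090, mean = 373.5455
Σfm² = 17397710
Σf(m − x̄)² = Σfm² − (Σfm)²/n = 17397710 − 41090²/110 = 2048727.2727
Sample variance = 2048727.2727 / 109 = 18795.6631

18795.66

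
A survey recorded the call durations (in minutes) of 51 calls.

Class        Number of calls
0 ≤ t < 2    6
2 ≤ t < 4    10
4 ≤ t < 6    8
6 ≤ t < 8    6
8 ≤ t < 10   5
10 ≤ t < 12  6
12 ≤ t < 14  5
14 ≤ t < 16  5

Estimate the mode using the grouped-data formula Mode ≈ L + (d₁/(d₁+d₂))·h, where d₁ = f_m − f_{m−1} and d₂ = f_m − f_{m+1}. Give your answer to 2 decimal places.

3.33

Modal class: 2 ≤ t < 4 (highest frequency 10).
d₁ = 10 − 6 = 4, d₂ = 10 − 8 = 2
Mode ≈ 2 + (4/(4+2)) × 2 = 2 + 1.3333 = 3.3333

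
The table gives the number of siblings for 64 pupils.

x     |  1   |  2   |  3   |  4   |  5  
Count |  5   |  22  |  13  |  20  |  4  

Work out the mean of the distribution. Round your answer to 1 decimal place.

Values: 1, 2, 3, 4, 5
Σfx = 5×1 + 22×2 + 13×3 + 20×4 + 4×5 = 188
n = Σf = 64
Mean = 188 / 64 = 2.9375

2.9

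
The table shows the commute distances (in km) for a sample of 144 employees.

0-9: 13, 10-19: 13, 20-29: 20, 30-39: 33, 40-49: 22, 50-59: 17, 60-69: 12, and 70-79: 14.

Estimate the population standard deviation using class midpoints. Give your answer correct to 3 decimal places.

Midpoints: 4.5, 14.5, 24.5, 34.5, 44.5, 54.5, 64.5, 74.5
n = 144, Σfm = 5598, mean = 38.8750
Σfm² = 275966
Σf(m − x̄)² = Σfm² − (Σfm)²/n = 275966 − 5598²/144 = 58343.7500
Population variance = 58343.7500 / 144 = 405.1649
Standard deviation = √405.1649 = 20.1287

20.129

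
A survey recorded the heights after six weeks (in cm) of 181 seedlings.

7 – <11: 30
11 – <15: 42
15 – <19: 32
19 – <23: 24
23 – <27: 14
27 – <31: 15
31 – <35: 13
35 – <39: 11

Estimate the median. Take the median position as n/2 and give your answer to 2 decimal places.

17.31

Cumulative frequencies: 30, 72, 104, 128, 142, 157, 170, 181
n = 181; position = n/2 = 90.5.
This falls in the class 15 – <19: L = 15, F = 72, f = 32, h = 4.
Median ≈ 15 + ((90.5 − 72) / 32) × 4 = 17.3125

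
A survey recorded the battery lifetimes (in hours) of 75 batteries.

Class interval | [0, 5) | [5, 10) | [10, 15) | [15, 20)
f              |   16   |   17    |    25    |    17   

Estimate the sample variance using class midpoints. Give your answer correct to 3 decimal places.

28.495

Midpoints: 2.5, 7.5, 12.5, 17.5
n = 75, Σfm = 777.5, mean = 10.3667
Σfm² = 10168.75
Σf(m − x̄)² = Σfm² − (Σfm)²/n = 10168.75 − 777.5²/75 = 2108.6667
Sample variance = 2108.6667 / 74 = 28.4955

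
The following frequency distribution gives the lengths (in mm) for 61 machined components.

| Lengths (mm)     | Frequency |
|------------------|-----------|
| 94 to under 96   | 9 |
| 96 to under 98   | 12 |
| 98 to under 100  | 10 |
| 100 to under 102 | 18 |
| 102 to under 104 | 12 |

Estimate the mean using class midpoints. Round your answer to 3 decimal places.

99.393

Midpoints: 95, 97, 99, 101, 103
Σfm = 9×95 + 12×97 + 10×99 + 18×101 + 12×103 = 6063
n = Σf = 61
Mean = 6063 / 61 = 99.3934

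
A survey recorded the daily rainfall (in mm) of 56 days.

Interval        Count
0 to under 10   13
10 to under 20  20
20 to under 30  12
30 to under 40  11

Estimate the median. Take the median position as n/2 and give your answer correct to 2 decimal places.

17.50

Cumulative frequencies: 13, 33, 45, 56
n = 56; position = n/2 = 28.
This falls in the class 10 to under 20: L = 10, F = 13, f = 20, h = 10.
Median ≈ 10 + ((28 − 13) / 20) × 10 = 17.5000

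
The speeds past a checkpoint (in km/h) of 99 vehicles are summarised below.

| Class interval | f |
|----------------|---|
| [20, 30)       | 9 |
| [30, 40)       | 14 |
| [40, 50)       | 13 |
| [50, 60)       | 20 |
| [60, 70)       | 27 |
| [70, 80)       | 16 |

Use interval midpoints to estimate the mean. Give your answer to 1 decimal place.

54.1

Midpoints: 25, 35, 45, 55, 65, 75
Σfm = 9×25 + 14×35 + 13×45 + 20×55 + 27×65 + 16×75 = 5355
n = Σf = 99
Mean = 5355 / 99 = 54.0909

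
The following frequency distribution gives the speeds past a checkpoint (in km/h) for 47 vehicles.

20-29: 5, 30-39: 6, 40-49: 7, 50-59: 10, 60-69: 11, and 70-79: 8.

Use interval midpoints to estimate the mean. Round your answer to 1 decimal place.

53.0

Midpoints: 24.5, 34.5, 44.5, 54.5, 64.5, 74.5
Σfm = 5×24.5 + 6×34.5 + 7×44.5 + 10×54.5 + 11×64.5 + 8×74.5 = 2491.5
n = Σf = 47
Mean = 2491.5 / 47 = 53.0106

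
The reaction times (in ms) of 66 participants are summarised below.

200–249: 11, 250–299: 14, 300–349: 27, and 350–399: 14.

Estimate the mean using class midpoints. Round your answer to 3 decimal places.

307.833

Midpoints: 224.5, 274.5, 324.5, 374.5
Σfm = 11×224.5 + 14×274.5 + 27×324.5 + 14×374.5 = 20317
n = Σf = 66
Mean = 20317 / 66 = 307.8333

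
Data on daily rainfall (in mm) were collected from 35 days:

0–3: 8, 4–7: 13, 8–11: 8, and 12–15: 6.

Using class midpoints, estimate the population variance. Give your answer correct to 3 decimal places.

Midpoints: 1.5, 5.5, 9.5, 13.5
n = 35, Σfm = 240.5, mean = 6.8714
Σfm² = 2226.75
Σf(m − x̄)² = Σfm² − (Σfm)²/n = 2226.75 − 240.5²/35 = 574.1714
Population variance = 574.1714 / 35 = 16.4049

16.405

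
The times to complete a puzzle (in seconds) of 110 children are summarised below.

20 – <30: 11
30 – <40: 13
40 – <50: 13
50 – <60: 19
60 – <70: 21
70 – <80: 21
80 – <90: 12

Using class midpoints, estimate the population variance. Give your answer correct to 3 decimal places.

Midpoints: 25, 35, 45, 55, 65, 75, 85
n = 110, Σfm = 6320, mean = 57.4545
Σfm² = 400150
Σf(m − x̄)² = Σfm² − (Σfm)²/n = 400150 − 6320²/110 = 37037.2727
Population variance = 37037.2727 / 110 = 336.7025

336.702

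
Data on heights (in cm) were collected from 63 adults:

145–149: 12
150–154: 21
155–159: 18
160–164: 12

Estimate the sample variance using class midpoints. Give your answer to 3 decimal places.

Midpoints: 147, 152, 157, 162
n = 63, Σfm = 9726, mean = 154.3810
Σfm² = 1503102
Σf(m − x̄)² = Σfm² − (Σfm)²/n = 1503102 − 9726²/63 = 1592.8571
Sample variance = 1592.8571 / 62 = 25.6912

25.691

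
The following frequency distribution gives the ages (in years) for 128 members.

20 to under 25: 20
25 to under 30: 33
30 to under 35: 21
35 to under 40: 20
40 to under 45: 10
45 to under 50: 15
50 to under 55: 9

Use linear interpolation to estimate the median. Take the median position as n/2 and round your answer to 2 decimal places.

Cumulative frequencies: 20, 53, 74, 94, 104, 119, 128
n = 128; position = n/2 = 64.
This falls in the class 30 to under 35: L = 30, F = 53, f = 21, h = 5.
Median ≈ 30 + ((64 − 53) / 21) × 5 = 32.6190

32.62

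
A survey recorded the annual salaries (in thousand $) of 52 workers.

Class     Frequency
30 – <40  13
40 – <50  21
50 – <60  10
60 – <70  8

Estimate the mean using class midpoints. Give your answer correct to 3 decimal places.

47.500

Midpoints: 35, 45, 55, 65
Σfm = 13×35 + 21×45 + 10×55 + 8×65 = 2470
n = Σf = 52
Mean = 2470 / 52 = 47.5000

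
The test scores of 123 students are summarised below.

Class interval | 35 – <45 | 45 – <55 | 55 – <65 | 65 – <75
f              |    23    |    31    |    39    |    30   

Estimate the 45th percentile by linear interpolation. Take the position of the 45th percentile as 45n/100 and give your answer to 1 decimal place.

Cumulative frequencies: 23, 54, 93, 123
n = 123; position = 45n/100 = 55.35.
This falls in the class 55 – <65: L = 55, F = 54, f = 39, h = 10.
45th percentile ≈ 55 + ((55.35 − 54) / 39) × 10 = 55.3462

55.3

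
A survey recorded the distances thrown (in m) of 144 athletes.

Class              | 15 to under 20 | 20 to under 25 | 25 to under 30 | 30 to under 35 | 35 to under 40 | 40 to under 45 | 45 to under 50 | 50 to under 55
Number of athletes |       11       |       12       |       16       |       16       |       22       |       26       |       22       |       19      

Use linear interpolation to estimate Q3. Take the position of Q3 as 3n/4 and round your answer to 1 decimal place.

46.1

Cumulative frequencies: 11, 23, 39, 55, 77, 103, 125, 144
n = 144; position = 3n/4 = 108.
This falls in the class 45 to under 50: L = 45, F = 103, f = 22, h = 5.
Upper quartile ≈ 45 + ((108 − 103) / 22) × 5 = 46.1364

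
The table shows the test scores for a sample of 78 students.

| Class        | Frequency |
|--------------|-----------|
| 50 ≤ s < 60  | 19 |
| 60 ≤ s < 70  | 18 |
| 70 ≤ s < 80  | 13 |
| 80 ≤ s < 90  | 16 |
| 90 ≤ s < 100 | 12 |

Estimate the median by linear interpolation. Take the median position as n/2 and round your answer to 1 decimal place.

Cumulative frequencies: 19, 37, 50, 66, 78
n = 78; position = n/2 = 39.
This falls in the class 70 ≤ s < 80: L = 70, F = 37, f = 13, h = 10.
Median ≈ 70 + ((39 − 37) / 13) × 10 = 71.5385

71.5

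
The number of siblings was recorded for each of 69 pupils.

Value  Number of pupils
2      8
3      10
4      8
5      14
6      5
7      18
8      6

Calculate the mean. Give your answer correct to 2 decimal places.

Values: 2, 3, 4, 5, 6, 7, 8
Σfx = 8×2 + 10×3 + 8×4 + 14×5 + 5×6 + 18×7 + 6×8 = 352
n = Σf = 69
Mean = 352 / 69 = 5.1014

5.10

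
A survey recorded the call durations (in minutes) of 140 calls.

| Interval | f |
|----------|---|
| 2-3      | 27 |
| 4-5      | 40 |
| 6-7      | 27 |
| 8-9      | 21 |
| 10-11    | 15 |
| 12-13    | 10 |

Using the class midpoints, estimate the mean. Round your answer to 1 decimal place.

Midpoints: 2.5, 4.5, 6.5, 8.5, 10.5, 12.5
Σfm = 27×2.5 + 40×4.5 + 27×6.5 + 21×8.5 + 15×10.5 + 10×12.5 = 884
n = Σf = 140
Mean = 884 / 140 = 6.3143

6.3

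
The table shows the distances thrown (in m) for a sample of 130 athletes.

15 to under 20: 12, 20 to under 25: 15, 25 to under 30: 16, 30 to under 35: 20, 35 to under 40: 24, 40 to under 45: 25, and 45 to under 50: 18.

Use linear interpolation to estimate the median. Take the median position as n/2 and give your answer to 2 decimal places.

35.42

Cumulative frequencies: 12, 27, 43, 63, 87, 112, 130
n = 130; position = n/2 = 65.
This falls in the class 35 to under 40: L = 35, F = 63, f = 24, h = 5.
Median ≈ 35 + ((65 − 63) / 24) × 5 = 35.4167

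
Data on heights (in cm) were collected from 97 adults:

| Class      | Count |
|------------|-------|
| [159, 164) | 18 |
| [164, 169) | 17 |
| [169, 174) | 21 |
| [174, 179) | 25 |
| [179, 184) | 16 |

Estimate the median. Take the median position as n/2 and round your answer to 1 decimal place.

172.2

Cumulative frequencies: 18, 35, 56, 81, 97
n = 97; position = n/2 = 48.5.
This falls in the class [169, 174): L = 169, F = 35, f = 21, h = 5.
Median ≈ 169 + ((48.5 − 35) / 21) × 5 = 172.2143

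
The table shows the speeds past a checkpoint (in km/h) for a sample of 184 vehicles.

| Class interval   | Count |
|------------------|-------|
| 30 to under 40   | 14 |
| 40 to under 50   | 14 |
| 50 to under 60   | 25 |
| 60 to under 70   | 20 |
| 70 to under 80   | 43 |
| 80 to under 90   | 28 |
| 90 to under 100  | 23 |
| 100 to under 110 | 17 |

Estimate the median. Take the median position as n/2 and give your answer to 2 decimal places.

Cumulative frequencies: 14, 28, 53, 73, 116, 144, 167, 184
n = 184; position = n/2 = 92.
This falls in the class 70 to under 80: L = 70, F = 73, f = 43, h = 10.
Median ≈ 70 + ((92 − 73) / 43) × 10 = 74.4186

74.42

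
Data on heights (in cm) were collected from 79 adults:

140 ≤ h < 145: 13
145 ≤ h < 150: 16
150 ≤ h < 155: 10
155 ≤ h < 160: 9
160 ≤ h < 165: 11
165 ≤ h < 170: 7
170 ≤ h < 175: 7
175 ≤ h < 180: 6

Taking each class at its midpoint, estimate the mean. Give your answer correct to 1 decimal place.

Midpoints: 142.5, 147.5, 152.5, 157.5, 162.5, 167.5, 172.5, 177.5
Σfm = 13×142.5 + 16×147.5 + 10×152.5 + 9×157.5 + 11×162.5 + 7×167.5 + 7×172.5 + 6×177.5 = 12387.5
n = Σf = 79
Mean = 12387.5 / 79 = 156.8038

156.8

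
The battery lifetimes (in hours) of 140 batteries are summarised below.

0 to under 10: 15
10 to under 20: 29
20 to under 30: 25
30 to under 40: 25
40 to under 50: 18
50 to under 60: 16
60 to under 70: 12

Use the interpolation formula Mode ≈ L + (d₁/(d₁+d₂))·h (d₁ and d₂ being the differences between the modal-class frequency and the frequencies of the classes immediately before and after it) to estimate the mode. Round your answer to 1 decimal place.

17.8

Modal class: 10 to under 20 (highest frequency 29).
d₁ = 29 − 15 = 14, d₂ = 29 − 25 = 4
Mode ≈ 10 + (14/(14+4)) × 10 = 10 + 7.7778 = 17.7778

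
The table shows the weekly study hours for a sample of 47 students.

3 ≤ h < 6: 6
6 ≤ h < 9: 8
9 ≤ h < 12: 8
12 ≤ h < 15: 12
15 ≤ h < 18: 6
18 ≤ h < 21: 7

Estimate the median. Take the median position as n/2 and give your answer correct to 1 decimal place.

12.4

Cumulative frequencies: 6, 14, 22, 34, 40, 47
n = 47; position = n/2 = 23.5.
This falls in the class 12 ≤ h < 15: L = 12, F = 22, f = 12, h = 3.
Median ≈ 12 + ((23.5 − 22) / 12) × 3 = 12.3750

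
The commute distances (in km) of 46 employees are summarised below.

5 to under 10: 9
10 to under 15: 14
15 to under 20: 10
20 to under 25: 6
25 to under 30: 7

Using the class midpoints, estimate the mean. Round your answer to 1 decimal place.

Midpoints: 7.5, 12.5, 17.5, 22.5, 27.5
Σfm = 9×7.5 + 14×12.5 + 10×17.5 + 6×22.5 + 7×27.5 = 745
n = Σf = 46
Mean = 745 / 46 = 16.1957

16.2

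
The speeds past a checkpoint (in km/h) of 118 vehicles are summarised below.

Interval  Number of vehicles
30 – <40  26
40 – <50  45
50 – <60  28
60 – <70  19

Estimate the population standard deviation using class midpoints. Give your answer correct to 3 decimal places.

Midpoints: 35, 45, 55, 65
n = 118, Σfm = 5710, mean = 48.3898
Σfm² = 287950
Σf(m − x̄)² = Σfm² − (Σfm)²/n = 287950 − 5710²/118 = 11644.0678
Population variance = 11644.0678 / 118 = 98.6785
Standard deviation = √98.6785 = 9.9337

9.934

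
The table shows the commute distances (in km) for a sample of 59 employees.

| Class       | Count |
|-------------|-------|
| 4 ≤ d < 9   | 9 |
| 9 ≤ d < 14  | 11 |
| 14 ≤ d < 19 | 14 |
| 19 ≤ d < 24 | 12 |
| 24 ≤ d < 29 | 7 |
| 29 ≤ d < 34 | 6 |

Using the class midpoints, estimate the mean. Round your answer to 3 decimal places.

17.771

Midpoints: 6.5, 11.5, 16.5, 21.5, 26.5, 31.5
Σfm = 9×6.5 + 11×11.5 + 14×16.5 + 12×21.5 + 7×26.5 + 6×31.5 = 1048.5
n = Σf = 59
Mean = 1048.5 / 59 = 17.7712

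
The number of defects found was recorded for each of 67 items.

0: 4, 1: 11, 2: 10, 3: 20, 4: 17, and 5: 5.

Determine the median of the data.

3

Cumulative frequencies: 4, 15, 25, 45, 62, 67
n = 67, so the median is the value in position (n+1)/2 = 34.
Position 34 falls at value 3.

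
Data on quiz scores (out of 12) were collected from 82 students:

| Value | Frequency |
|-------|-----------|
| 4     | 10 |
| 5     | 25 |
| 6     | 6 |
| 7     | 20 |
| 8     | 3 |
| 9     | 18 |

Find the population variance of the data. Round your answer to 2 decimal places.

2.98

Values: 4, 5, 6, 7, 8, 9
n = 82, Σfx = 527, mean = 6.4268
Σfx² = 3631
Σf(x − x̄)² = Σfx² − (Σfx)²/n = 3631 − 527²/82 = 244.0610
Population variance = 244.0610 / 82 = 2.9764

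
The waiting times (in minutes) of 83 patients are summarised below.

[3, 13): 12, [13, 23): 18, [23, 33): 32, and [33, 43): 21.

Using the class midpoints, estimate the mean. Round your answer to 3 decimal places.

Midpoints: 8, 18, 28, 38
Σfm = 12×8 + 18×18 + 32×28 + 21×38 = 2114
n = Σf = 83
Mean = 2114 / 83 = 25.4699

25.470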